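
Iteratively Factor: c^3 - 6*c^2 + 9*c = (c - 3)*(c^2 - 3*c) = c*(c - 3)*(c - 3)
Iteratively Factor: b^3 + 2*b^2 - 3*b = (b + 3)*(b^2 - b) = (b - 1)*(b + 3)*(b)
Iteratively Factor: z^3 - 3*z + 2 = (z - 1)*(z^2 + z - 2) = (z - 1)*(z + 2)*(z - 1)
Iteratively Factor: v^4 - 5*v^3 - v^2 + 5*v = (v)*(v^3 - 5*v^2 - v + 5) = v*(v + 1)*(v^2 - 6*v + 5) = v*(v - 1)*(v + 1)*(v - 5)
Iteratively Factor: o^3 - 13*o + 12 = (o - 3)*(o^2 + 3*o - 4) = (o - 3)*(o + 4)*(o - 1)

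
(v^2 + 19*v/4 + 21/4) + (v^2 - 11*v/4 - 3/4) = 2*v^2 + 2*v + 9/2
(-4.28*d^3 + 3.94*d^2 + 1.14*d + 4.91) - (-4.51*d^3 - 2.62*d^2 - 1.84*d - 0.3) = 0.23*d^3 + 6.56*d^2 + 2.98*d + 5.21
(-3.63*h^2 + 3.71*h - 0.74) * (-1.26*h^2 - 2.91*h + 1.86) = 4.5738*h^4 + 5.8887*h^3 - 16.6155*h^2 + 9.054*h - 1.3764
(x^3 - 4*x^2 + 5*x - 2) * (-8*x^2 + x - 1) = -8*x^5 + 33*x^4 - 45*x^3 + 25*x^2 - 7*x + 2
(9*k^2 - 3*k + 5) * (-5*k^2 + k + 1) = -45*k^4 + 24*k^3 - 19*k^2 + 2*k + 5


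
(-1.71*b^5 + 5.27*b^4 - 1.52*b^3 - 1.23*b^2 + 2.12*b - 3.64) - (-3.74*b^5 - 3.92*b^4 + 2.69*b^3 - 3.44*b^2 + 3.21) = 2.03*b^5 + 9.19*b^4 - 4.21*b^3 + 2.21*b^2 + 2.12*b - 6.85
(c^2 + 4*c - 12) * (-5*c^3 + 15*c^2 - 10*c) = -5*c^5 - 5*c^4 + 110*c^3 - 220*c^2 + 120*c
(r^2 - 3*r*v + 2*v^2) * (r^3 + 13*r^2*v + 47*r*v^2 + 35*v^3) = r^5 + 10*r^4*v + 10*r^3*v^2 - 80*r^2*v^3 - 11*r*v^4 + 70*v^5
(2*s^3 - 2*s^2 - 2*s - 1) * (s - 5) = 2*s^4 - 12*s^3 + 8*s^2 + 9*s + 5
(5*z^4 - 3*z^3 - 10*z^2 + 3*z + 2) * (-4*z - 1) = -20*z^5 + 7*z^4 + 43*z^3 - 2*z^2 - 11*z - 2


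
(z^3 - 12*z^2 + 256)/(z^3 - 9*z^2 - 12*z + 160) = (z - 8)/(z - 5)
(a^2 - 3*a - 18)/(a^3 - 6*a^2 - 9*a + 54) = 1/(a - 3)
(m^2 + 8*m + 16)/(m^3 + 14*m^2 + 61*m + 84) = (m + 4)/(m^2 + 10*m + 21)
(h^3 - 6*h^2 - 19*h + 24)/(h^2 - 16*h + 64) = (h^2 + 2*h - 3)/(h - 8)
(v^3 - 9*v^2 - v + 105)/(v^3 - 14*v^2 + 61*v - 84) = (v^2 - 2*v - 15)/(v^2 - 7*v + 12)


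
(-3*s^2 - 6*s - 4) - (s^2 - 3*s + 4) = -4*s^2 - 3*s - 8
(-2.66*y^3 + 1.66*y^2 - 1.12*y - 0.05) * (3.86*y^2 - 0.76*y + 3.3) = -10.2676*y^5 + 8.4292*y^4 - 14.3628*y^3 + 6.1362*y^2 - 3.658*y - 0.165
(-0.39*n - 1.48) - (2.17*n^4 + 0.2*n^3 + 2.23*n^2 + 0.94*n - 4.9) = -2.17*n^4 - 0.2*n^3 - 2.23*n^2 - 1.33*n + 3.42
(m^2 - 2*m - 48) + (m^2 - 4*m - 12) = 2*m^2 - 6*m - 60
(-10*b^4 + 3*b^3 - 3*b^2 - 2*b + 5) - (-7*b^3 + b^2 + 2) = -10*b^4 + 10*b^3 - 4*b^2 - 2*b + 3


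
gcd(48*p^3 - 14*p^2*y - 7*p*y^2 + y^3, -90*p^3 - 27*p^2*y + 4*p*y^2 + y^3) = 3*p + y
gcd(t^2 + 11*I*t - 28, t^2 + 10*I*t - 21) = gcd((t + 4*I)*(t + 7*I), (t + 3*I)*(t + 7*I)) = t + 7*I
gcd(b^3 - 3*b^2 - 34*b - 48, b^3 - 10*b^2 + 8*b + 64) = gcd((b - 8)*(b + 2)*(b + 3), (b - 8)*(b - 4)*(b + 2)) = b^2 - 6*b - 16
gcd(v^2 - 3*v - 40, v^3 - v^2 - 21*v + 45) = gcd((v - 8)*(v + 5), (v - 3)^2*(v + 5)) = v + 5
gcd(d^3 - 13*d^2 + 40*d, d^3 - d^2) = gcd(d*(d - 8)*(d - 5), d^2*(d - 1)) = d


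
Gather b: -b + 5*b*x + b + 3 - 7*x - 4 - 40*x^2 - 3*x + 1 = 5*b*x - 40*x^2 - 10*x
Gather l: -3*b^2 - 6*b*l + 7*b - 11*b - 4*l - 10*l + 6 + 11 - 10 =-3*b^2 - 4*b + l*(-6*b - 14) + 7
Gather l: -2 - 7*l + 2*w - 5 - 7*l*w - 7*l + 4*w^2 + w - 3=l*(-7*w - 14) + 4*w^2 + 3*w - 10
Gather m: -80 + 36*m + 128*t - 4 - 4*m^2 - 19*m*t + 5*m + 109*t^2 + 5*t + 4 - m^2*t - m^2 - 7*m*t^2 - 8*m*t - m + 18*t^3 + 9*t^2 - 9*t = m^2*(-t - 5) + m*(-7*t^2 - 27*t + 40) + 18*t^3 + 118*t^2 + 124*t - 80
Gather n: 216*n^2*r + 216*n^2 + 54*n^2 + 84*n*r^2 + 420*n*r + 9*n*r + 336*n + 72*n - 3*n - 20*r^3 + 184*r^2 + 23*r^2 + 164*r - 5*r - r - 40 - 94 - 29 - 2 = n^2*(216*r + 270) + n*(84*r^2 + 429*r + 405) - 20*r^3 + 207*r^2 + 158*r - 165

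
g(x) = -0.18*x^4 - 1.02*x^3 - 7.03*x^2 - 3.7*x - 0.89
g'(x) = -0.72*x^3 - 3.06*x^2 - 14.06*x - 3.7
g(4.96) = -425.60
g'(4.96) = -236.58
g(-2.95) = -38.60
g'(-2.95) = 29.63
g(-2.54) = -27.62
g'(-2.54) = 24.07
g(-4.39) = -100.69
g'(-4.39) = 59.97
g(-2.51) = -26.91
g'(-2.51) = 23.70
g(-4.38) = -100.09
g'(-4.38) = 59.68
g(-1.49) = -8.50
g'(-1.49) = 12.84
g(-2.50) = -26.67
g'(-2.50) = 23.58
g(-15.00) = -7197.14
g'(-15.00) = 1948.70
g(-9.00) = -974.42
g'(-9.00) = 399.86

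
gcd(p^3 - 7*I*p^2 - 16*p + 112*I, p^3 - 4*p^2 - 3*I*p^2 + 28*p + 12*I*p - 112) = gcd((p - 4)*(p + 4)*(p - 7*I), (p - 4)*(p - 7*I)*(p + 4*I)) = p^2 + p*(-4 - 7*I) + 28*I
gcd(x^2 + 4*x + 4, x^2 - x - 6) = x + 2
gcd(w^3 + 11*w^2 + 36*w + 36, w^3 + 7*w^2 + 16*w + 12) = w^2 + 5*w + 6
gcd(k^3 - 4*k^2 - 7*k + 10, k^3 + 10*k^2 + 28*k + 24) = k + 2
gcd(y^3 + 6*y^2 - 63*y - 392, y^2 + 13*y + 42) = y + 7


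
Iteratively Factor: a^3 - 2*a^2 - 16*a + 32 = (a - 4)*(a^2 + 2*a - 8) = (a - 4)*(a - 2)*(a + 4)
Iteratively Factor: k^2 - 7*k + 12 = (k - 3)*(k - 4)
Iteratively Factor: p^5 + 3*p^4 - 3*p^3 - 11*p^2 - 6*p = (p + 1)*(p^4 + 2*p^3 - 5*p^2 - 6*p) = (p + 1)*(p + 3)*(p^3 - p^2 - 2*p) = (p + 1)^2*(p + 3)*(p^2 - 2*p) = (p - 2)*(p + 1)^2*(p + 3)*(p)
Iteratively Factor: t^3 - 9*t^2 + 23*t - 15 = (t - 1)*(t^2 - 8*t + 15) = (t - 5)*(t - 1)*(t - 3)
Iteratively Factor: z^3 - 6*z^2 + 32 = (z + 2)*(z^2 - 8*z + 16) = (z - 4)*(z + 2)*(z - 4)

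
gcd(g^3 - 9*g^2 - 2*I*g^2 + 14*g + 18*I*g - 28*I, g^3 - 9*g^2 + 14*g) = g^2 - 9*g + 14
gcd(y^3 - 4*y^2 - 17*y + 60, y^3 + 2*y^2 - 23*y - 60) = y^2 - y - 20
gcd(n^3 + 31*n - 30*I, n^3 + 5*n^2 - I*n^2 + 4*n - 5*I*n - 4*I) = n - I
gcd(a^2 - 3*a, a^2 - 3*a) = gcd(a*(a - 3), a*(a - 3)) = a^2 - 3*a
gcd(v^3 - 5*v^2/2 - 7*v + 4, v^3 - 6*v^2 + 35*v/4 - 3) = v^2 - 9*v/2 + 2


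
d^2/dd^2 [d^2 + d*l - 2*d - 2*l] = 2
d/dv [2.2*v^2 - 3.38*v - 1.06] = 4.4*v - 3.38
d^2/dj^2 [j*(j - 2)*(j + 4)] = 6*j + 4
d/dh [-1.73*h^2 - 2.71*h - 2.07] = -3.46*h - 2.71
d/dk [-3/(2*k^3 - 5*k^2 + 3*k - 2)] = 3*(6*k^2 - 10*k + 3)/(2*k^3 - 5*k^2 + 3*k - 2)^2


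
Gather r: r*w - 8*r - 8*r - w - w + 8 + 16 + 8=r*(w - 16) - 2*w + 32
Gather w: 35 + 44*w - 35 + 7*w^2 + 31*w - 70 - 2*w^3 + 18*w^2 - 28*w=-2*w^3 + 25*w^2 + 47*w - 70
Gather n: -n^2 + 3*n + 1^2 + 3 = -n^2 + 3*n + 4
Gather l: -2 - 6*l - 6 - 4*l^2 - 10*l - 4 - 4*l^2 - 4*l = -8*l^2 - 20*l - 12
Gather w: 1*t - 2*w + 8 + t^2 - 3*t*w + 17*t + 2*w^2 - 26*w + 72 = t^2 + 18*t + 2*w^2 + w*(-3*t - 28) + 80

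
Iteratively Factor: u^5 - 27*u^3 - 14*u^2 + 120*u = (u + 4)*(u^4 - 4*u^3 - 11*u^2 + 30*u) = (u + 3)*(u + 4)*(u^3 - 7*u^2 + 10*u) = (u - 5)*(u + 3)*(u + 4)*(u^2 - 2*u) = u*(u - 5)*(u + 3)*(u + 4)*(u - 2)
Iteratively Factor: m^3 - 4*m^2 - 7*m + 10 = (m + 2)*(m^2 - 6*m + 5) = (m - 1)*(m + 2)*(m - 5)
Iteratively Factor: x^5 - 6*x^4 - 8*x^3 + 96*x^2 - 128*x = (x - 4)*(x^4 - 2*x^3 - 16*x^2 + 32*x) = (x - 4)*(x - 2)*(x^3 - 16*x) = (x - 4)*(x - 2)*(x + 4)*(x^2 - 4*x) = (x - 4)^2*(x - 2)*(x + 4)*(x)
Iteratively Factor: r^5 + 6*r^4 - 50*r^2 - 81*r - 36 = (r + 1)*(r^4 + 5*r^3 - 5*r^2 - 45*r - 36) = (r + 1)*(r + 4)*(r^3 + r^2 - 9*r - 9) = (r + 1)*(r + 3)*(r + 4)*(r^2 - 2*r - 3) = (r - 3)*(r + 1)*(r + 3)*(r + 4)*(r + 1)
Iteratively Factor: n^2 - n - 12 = (n - 4)*(n + 3)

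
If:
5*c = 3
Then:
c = 3/5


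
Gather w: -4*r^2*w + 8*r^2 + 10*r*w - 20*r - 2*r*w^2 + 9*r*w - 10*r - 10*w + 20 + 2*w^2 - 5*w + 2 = 8*r^2 - 30*r + w^2*(2 - 2*r) + w*(-4*r^2 + 19*r - 15) + 22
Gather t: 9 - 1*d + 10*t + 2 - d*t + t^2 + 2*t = -d + t^2 + t*(12 - d) + 11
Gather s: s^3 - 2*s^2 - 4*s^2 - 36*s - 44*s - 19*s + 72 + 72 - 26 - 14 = s^3 - 6*s^2 - 99*s + 104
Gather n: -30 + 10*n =10*n - 30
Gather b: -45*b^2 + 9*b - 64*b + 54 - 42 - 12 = -45*b^2 - 55*b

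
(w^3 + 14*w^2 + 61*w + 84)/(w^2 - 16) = (w^2 + 10*w + 21)/(w - 4)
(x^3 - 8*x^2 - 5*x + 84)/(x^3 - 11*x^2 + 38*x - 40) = (x^2 - 4*x - 21)/(x^2 - 7*x + 10)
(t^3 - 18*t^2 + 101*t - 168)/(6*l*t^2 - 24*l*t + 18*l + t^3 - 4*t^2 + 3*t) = (t^2 - 15*t + 56)/(6*l*t - 6*l + t^2 - t)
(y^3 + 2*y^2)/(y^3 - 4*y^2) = (y + 2)/(y - 4)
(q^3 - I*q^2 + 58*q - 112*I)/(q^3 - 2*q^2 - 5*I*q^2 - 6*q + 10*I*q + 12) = (q^2 + I*q + 56)/(q^2 - q*(2 + 3*I) + 6*I)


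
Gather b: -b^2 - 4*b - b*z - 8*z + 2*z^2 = -b^2 + b*(-z - 4) + 2*z^2 - 8*z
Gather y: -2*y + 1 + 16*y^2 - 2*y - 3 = 16*y^2 - 4*y - 2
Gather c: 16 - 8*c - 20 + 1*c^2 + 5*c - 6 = c^2 - 3*c - 10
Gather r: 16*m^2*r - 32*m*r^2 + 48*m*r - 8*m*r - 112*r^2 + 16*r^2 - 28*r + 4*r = r^2*(-32*m - 96) + r*(16*m^2 + 40*m - 24)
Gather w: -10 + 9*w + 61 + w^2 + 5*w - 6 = w^2 + 14*w + 45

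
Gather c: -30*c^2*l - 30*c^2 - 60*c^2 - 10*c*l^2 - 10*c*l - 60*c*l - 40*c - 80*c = c^2*(-30*l - 90) + c*(-10*l^2 - 70*l - 120)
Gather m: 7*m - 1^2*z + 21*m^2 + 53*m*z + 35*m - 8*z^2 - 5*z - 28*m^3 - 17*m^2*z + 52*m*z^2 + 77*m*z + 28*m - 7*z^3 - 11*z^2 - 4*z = -28*m^3 + m^2*(21 - 17*z) + m*(52*z^2 + 130*z + 70) - 7*z^3 - 19*z^2 - 10*z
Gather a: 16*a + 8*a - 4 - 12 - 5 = 24*a - 21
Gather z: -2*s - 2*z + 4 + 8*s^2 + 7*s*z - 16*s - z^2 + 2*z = 8*s^2 + 7*s*z - 18*s - z^2 + 4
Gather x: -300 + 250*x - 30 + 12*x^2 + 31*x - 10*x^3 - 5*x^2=-10*x^3 + 7*x^2 + 281*x - 330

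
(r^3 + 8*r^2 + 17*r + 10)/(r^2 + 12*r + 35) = (r^2 + 3*r + 2)/(r + 7)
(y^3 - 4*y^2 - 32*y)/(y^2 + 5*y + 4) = y*(y - 8)/(y + 1)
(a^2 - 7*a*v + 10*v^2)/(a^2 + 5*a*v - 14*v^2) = (a - 5*v)/(a + 7*v)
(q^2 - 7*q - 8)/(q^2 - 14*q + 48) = (q + 1)/(q - 6)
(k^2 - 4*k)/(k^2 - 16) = k/(k + 4)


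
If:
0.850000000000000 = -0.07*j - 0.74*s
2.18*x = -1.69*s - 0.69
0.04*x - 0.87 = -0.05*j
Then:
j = 16.00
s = -2.66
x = 1.75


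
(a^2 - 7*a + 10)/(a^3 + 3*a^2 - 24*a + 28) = (a - 5)/(a^2 + 5*a - 14)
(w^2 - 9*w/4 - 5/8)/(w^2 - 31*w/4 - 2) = (w - 5/2)/(w - 8)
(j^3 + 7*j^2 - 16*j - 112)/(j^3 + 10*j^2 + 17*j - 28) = (j - 4)/(j - 1)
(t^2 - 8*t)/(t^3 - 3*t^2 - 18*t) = (8 - t)/(-t^2 + 3*t + 18)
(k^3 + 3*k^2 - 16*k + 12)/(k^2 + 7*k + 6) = (k^2 - 3*k + 2)/(k + 1)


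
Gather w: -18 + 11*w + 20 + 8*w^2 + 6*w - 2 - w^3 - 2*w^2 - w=-w^3 + 6*w^2 + 16*w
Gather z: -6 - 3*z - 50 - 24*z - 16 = -27*z - 72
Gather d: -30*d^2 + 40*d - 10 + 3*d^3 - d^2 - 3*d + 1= 3*d^3 - 31*d^2 + 37*d - 9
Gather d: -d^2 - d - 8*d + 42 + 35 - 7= -d^2 - 9*d + 70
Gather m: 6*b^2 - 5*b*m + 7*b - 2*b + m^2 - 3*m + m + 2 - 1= 6*b^2 + 5*b + m^2 + m*(-5*b - 2) + 1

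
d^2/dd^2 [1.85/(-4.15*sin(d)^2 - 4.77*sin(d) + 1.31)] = (127.4465*sin(d)^4 + 109.865025*sin(d)^3 - 108.846785*sin(d)^2 - 208.169955*sin(d) - 104.30078)/(4.15*sin(d)^2 + 4.77*sin(d) - 1.31)^3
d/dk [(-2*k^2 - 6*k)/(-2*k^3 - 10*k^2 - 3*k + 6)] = 2*(-2*k^4 - 12*k^3 - 27*k^2 - 12*k - 18)/(4*k^6 + 40*k^5 + 112*k^4 + 36*k^3 - 111*k^2 - 36*k + 36)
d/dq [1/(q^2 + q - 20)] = (-2*q - 1)/(q^2 + q - 20)^2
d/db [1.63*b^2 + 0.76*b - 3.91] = 3.26*b + 0.76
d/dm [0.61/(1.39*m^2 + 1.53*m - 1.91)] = (-1.6958*m - 0.9333)/(1.39*m^2 + 1.53*m - 1.91)^2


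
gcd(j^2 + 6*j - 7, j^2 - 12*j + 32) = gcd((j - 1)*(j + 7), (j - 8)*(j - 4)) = 1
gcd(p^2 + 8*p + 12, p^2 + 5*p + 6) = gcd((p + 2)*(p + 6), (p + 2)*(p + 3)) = p + 2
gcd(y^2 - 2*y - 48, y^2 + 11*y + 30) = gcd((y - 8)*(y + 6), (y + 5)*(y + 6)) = y + 6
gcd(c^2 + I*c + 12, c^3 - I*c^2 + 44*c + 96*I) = c + 4*I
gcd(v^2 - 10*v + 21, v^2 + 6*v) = 1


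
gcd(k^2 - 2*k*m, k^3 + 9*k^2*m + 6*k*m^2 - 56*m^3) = k - 2*m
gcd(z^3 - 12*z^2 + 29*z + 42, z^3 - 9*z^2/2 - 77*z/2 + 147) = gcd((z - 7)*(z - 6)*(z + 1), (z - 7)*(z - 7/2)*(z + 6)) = z - 7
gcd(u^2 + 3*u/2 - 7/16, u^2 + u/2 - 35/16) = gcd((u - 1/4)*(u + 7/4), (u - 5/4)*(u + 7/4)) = u + 7/4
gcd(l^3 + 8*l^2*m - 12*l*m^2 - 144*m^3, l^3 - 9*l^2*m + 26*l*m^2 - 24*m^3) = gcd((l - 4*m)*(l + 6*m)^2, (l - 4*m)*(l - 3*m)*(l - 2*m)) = l - 4*m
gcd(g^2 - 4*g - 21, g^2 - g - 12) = g + 3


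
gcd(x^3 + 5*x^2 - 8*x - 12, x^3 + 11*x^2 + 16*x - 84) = x^2 + 4*x - 12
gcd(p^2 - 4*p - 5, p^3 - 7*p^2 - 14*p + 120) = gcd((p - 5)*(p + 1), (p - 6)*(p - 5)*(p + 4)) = p - 5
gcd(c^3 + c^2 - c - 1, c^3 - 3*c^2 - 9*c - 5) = c^2 + 2*c + 1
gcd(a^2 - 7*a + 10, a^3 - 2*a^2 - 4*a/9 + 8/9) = a - 2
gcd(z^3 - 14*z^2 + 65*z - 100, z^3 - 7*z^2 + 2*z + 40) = z^2 - 9*z + 20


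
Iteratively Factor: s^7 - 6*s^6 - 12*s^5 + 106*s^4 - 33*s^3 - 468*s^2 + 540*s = (s - 2)*(s^6 - 4*s^5 - 20*s^4 + 66*s^3 + 99*s^2 - 270*s) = (s - 2)*(s + 3)*(s^5 - 7*s^4 + s^3 + 63*s^2 - 90*s) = (s - 2)*(s + 3)^2*(s^4 - 10*s^3 + 31*s^2 - 30*s) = (s - 2)^2*(s + 3)^2*(s^3 - 8*s^2 + 15*s) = (s - 5)*(s - 2)^2*(s + 3)^2*(s^2 - 3*s) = s*(s - 5)*(s - 2)^2*(s + 3)^2*(s - 3)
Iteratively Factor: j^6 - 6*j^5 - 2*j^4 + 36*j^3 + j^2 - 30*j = (j + 2)*(j^5 - 8*j^4 + 14*j^3 + 8*j^2 - 15*j) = (j + 1)*(j + 2)*(j^4 - 9*j^3 + 23*j^2 - 15*j) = (j - 1)*(j + 1)*(j + 2)*(j^3 - 8*j^2 + 15*j) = j*(j - 1)*(j + 1)*(j + 2)*(j^2 - 8*j + 15) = j*(j - 5)*(j - 1)*(j + 1)*(j + 2)*(j - 3)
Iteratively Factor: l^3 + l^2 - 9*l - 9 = (l + 1)*(l^2 - 9) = (l + 1)*(l + 3)*(l - 3)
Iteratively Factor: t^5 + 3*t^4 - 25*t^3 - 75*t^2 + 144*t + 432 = (t - 3)*(t^4 + 6*t^3 - 7*t^2 - 96*t - 144) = (t - 4)*(t - 3)*(t^3 + 10*t^2 + 33*t + 36) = (t - 4)*(t - 3)*(t + 3)*(t^2 + 7*t + 12) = (t - 4)*(t - 3)*(t + 3)*(t + 4)*(t + 3)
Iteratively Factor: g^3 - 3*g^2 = (g - 3)*(g^2) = g*(g - 3)*(g)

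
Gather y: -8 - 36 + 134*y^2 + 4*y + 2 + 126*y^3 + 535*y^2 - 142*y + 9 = 126*y^3 + 669*y^2 - 138*y - 33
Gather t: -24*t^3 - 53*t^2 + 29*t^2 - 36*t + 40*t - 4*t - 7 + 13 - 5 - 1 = -24*t^3 - 24*t^2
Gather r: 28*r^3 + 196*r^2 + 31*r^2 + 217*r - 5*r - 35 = 28*r^3 + 227*r^2 + 212*r - 35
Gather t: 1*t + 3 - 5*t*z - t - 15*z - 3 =-5*t*z - 15*z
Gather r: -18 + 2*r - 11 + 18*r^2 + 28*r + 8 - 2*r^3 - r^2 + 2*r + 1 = -2*r^3 + 17*r^2 + 32*r - 20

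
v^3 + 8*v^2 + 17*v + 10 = (v + 1)*(v + 2)*(v + 5)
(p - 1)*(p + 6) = p^2 + 5*p - 6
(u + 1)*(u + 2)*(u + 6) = u^3 + 9*u^2 + 20*u + 12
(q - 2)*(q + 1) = q^2 - q - 2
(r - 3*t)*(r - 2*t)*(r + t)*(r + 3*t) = r^4 - r^3*t - 11*r^2*t^2 + 9*r*t^3 + 18*t^4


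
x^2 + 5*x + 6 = (x + 2)*(x + 3)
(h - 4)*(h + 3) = h^2 - h - 12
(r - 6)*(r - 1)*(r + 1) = r^3 - 6*r^2 - r + 6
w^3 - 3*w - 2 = (w - 2)*(w + 1)^2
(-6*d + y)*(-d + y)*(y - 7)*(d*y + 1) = 6*d^3*y^2 - 42*d^3*y - 7*d^2*y^3 + 49*d^2*y^2 + 6*d^2*y - 42*d^2 + d*y^4 - 7*d*y^3 - 7*d*y^2 + 49*d*y + y^3 - 7*y^2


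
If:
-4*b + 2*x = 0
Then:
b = x/2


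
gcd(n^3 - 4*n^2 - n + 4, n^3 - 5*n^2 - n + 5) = n^2 - 1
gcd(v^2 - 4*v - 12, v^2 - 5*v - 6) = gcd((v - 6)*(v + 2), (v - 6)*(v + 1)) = v - 6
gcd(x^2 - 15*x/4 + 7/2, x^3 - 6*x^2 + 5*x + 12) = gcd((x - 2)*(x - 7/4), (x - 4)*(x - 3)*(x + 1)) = 1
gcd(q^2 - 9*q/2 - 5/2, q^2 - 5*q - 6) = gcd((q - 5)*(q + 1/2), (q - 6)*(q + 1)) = 1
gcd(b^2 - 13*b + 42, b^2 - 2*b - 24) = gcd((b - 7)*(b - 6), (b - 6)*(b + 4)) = b - 6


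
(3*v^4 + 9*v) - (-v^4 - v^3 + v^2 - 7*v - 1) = 4*v^4 + v^3 - v^2 + 16*v + 1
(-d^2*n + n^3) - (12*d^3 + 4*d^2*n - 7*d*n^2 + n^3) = -12*d^3 - 5*d^2*n + 7*d*n^2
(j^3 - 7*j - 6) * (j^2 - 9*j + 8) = j^5 - 9*j^4 + j^3 + 57*j^2 - 2*j - 48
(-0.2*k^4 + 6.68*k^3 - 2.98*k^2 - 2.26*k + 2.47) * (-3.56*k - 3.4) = 0.712*k^5 - 23.1008*k^4 - 12.1032*k^3 + 18.1776*k^2 - 1.1092*k - 8.398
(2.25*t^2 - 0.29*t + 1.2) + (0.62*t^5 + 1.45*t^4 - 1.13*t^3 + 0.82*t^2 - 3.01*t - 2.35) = 0.62*t^5 + 1.45*t^4 - 1.13*t^3 + 3.07*t^2 - 3.3*t - 1.15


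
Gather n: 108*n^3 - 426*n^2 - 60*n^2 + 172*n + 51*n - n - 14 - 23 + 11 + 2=108*n^3 - 486*n^2 + 222*n - 24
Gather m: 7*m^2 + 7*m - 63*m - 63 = 7*m^2 - 56*m - 63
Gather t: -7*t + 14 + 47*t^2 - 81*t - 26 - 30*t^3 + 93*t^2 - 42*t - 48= -30*t^3 + 140*t^2 - 130*t - 60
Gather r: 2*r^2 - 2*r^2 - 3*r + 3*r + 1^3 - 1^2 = 0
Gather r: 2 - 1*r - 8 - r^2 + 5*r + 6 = -r^2 + 4*r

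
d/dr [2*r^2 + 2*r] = 4*r + 2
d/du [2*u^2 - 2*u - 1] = 4*u - 2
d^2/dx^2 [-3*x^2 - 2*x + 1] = -6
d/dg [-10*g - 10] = -10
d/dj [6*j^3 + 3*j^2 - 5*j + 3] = 18*j^2 + 6*j - 5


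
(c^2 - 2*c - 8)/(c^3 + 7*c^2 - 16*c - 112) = (c + 2)/(c^2 + 11*c + 28)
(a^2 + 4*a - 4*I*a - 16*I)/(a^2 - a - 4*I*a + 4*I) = (a + 4)/(a - 1)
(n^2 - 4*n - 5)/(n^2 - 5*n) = (n + 1)/n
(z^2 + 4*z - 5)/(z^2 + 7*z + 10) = (z - 1)/(z + 2)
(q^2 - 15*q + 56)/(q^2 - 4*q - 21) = (q - 8)/(q + 3)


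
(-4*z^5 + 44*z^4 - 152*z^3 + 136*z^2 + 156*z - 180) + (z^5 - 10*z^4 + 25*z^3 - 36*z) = -3*z^5 + 34*z^4 - 127*z^3 + 136*z^2 + 120*z - 180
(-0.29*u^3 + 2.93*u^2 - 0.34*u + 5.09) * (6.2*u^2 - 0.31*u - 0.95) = -1.798*u^5 + 18.2559*u^4 - 2.7408*u^3 + 28.8799*u^2 - 1.2549*u - 4.8355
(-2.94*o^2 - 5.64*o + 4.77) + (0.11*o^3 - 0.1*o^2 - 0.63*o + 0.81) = 0.11*o^3 - 3.04*o^2 - 6.27*o + 5.58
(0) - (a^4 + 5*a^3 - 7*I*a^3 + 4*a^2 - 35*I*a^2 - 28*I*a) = -a^4 - 5*a^3 + 7*I*a^3 - 4*a^2 + 35*I*a^2 + 28*I*a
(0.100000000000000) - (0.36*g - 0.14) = 0.24 - 0.36*g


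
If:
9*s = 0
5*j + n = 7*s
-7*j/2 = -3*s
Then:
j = 0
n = 0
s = 0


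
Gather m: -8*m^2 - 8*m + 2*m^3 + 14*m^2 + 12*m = 2*m^3 + 6*m^2 + 4*m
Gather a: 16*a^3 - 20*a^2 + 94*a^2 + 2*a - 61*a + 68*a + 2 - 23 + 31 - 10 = 16*a^3 + 74*a^2 + 9*a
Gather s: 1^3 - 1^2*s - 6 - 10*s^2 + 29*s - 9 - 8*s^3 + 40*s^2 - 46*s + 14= -8*s^3 + 30*s^2 - 18*s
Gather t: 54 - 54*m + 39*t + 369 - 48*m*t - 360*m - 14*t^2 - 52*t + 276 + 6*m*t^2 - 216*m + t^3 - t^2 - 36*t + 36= -630*m + t^3 + t^2*(6*m - 15) + t*(-48*m - 49) + 735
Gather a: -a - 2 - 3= -a - 5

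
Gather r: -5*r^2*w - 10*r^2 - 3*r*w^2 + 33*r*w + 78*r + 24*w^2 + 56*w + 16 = r^2*(-5*w - 10) + r*(-3*w^2 + 33*w + 78) + 24*w^2 + 56*w + 16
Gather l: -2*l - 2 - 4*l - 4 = -6*l - 6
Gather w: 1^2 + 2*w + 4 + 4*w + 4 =6*w + 9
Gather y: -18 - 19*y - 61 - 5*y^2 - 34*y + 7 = -5*y^2 - 53*y - 72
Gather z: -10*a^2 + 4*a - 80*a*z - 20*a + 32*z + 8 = -10*a^2 - 16*a + z*(32 - 80*a) + 8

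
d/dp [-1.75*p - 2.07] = -1.75000000000000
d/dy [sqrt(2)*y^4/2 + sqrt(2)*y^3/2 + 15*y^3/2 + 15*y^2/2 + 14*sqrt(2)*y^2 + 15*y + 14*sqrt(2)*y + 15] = 2*sqrt(2)*y^3 + 3*sqrt(2)*y^2/2 + 45*y^2/2 + 15*y + 28*sqrt(2)*y + 15 + 14*sqrt(2)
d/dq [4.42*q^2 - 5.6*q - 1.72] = 8.84*q - 5.6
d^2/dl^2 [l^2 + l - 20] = 2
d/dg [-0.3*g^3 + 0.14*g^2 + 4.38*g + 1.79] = -0.9*g^2 + 0.28*g + 4.38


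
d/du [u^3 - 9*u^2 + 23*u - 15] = 3*u^2 - 18*u + 23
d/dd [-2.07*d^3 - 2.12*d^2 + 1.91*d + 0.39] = -6.21*d^2 - 4.24*d + 1.91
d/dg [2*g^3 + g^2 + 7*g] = 6*g^2 + 2*g + 7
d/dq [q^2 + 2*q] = 2*q + 2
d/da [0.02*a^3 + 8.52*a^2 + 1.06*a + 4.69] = 0.06*a^2 + 17.04*a + 1.06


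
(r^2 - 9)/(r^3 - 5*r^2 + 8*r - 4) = (r^2 - 9)/(r^3 - 5*r^2 + 8*r - 4)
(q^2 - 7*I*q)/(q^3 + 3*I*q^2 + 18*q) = (q - 7*I)/(q^2 + 3*I*q + 18)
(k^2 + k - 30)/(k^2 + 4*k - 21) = (k^2 + k - 30)/(k^2 + 4*k - 21)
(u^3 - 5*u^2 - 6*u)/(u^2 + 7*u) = (u^2 - 5*u - 6)/(u + 7)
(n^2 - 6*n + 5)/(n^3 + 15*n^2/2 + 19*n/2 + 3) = 2*(n^2 - 6*n + 5)/(2*n^3 + 15*n^2 + 19*n + 6)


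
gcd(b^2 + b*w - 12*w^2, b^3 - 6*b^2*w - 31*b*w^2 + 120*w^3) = -b + 3*w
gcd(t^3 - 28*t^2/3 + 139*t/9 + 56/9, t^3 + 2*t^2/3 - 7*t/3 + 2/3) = 1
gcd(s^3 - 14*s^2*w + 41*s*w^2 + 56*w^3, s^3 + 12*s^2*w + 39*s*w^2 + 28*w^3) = s + w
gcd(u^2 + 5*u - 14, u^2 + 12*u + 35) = u + 7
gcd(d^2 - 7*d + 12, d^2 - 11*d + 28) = d - 4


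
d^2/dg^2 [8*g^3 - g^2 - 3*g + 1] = 48*g - 2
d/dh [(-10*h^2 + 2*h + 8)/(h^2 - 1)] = -2/(h^2 + 2*h + 1)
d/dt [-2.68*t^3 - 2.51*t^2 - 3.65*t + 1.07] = -8.04*t^2 - 5.02*t - 3.65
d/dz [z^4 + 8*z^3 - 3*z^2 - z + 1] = 4*z^3 + 24*z^2 - 6*z - 1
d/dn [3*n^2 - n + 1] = 6*n - 1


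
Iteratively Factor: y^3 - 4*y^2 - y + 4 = (y - 4)*(y^2 - 1) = (y - 4)*(y + 1)*(y - 1)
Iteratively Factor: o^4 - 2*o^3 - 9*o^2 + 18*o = (o)*(o^3 - 2*o^2 - 9*o + 18) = o*(o - 2)*(o^2 - 9) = o*(o - 2)*(o + 3)*(o - 3)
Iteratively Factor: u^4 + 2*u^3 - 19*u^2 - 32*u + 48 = (u + 4)*(u^3 - 2*u^2 - 11*u + 12) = (u - 1)*(u + 4)*(u^2 - u - 12) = (u - 4)*(u - 1)*(u + 4)*(u + 3)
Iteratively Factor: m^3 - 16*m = (m - 4)*(m^2 + 4*m) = (m - 4)*(m + 4)*(m)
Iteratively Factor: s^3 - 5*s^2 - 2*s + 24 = (s - 3)*(s^2 - 2*s - 8) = (s - 3)*(s + 2)*(s - 4)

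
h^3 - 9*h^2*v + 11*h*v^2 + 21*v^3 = (h - 7*v)*(h - 3*v)*(h + v)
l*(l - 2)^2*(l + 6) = l^4 + 2*l^3 - 20*l^2 + 24*l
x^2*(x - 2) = x^3 - 2*x^2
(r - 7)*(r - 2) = r^2 - 9*r + 14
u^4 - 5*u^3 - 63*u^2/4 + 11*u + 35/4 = (u - 7)*(u - 1)*(u + 1/2)*(u + 5/2)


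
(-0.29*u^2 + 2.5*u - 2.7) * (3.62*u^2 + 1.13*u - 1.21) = -1.0498*u^4 + 8.7223*u^3 - 6.5981*u^2 - 6.076*u + 3.267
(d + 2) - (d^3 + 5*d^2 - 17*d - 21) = -d^3 - 5*d^2 + 18*d + 23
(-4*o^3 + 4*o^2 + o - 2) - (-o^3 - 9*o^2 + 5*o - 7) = -3*o^3 + 13*o^2 - 4*o + 5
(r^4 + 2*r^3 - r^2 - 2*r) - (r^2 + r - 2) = r^4 + 2*r^3 - 2*r^2 - 3*r + 2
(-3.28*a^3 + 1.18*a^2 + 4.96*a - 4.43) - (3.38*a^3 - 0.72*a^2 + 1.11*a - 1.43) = -6.66*a^3 + 1.9*a^2 + 3.85*a - 3.0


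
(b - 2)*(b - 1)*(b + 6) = b^3 + 3*b^2 - 16*b + 12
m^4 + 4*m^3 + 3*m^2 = m^2*(m + 1)*(m + 3)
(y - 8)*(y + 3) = y^2 - 5*y - 24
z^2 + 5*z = z*(z + 5)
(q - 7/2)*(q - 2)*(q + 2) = q^3 - 7*q^2/2 - 4*q + 14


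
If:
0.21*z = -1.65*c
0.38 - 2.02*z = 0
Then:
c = -0.02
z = 0.19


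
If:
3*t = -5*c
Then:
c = -3*t/5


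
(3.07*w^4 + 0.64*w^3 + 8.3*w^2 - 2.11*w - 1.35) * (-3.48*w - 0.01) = -10.6836*w^5 - 2.2579*w^4 - 28.8904*w^3 + 7.2598*w^2 + 4.7191*w + 0.0135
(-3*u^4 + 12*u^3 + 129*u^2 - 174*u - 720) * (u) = -3*u^5 + 12*u^4 + 129*u^3 - 174*u^2 - 720*u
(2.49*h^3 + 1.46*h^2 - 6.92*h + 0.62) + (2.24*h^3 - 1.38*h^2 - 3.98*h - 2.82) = 4.73*h^3 + 0.0800000000000001*h^2 - 10.9*h - 2.2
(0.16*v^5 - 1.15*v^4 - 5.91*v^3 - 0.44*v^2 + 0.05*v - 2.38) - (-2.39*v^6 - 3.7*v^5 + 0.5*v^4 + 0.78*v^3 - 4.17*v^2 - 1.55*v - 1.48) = 2.39*v^6 + 3.86*v^5 - 1.65*v^4 - 6.69*v^3 + 3.73*v^2 + 1.6*v - 0.9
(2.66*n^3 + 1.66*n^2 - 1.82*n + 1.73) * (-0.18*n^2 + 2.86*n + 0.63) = -0.4788*n^5 + 7.3088*n^4 + 6.751*n^3 - 4.4708*n^2 + 3.8012*n + 1.0899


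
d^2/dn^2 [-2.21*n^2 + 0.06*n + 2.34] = -4.42000000000000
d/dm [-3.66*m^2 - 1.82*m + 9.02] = -7.32*m - 1.82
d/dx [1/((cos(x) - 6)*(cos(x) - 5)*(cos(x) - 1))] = (-3*sin(x)^2 - 24*cos(x) + 44)*sin(x)/((cos(x) - 6)^2*(cos(x) - 5)^2*(cos(x) - 1)^2)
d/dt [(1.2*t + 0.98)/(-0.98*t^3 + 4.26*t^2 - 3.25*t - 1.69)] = (2.352*t^3 - 2.2308*t^2 - 8.3496*t + 1.157)/(0.9604*t^6 - 8.3496*t^5 + 24.5176*t^4 - 24.3776*t^3 - 3.8363*t^2 + 10.985*t + 2.8561)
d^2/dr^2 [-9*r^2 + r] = -18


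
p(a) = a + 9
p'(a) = 1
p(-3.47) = 5.53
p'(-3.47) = 1.00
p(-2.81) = 6.19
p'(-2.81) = 1.00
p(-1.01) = 7.99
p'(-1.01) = 1.00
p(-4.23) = 4.77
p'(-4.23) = 1.00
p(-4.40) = 4.60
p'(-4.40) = 1.00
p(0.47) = 9.47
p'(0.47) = 1.00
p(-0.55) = 8.45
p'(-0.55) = 1.00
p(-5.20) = 3.80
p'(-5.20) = 1.00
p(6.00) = 15.00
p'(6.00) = 1.00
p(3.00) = 12.00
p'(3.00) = 1.00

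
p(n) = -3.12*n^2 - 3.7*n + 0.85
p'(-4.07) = 21.70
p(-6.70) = -114.42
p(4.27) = -71.84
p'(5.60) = -38.64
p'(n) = -6.24*n - 3.7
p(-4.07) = -35.77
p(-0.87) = 1.71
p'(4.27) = -30.34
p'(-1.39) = 4.97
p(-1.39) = -0.04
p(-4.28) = -40.47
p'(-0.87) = 1.73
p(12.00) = -492.83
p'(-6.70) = 38.11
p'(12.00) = -78.58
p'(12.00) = -78.58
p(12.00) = -492.83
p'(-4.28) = 23.01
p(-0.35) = 1.76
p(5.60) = -117.71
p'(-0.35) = -1.52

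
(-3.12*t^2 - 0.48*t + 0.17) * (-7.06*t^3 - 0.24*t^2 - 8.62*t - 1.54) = 22.0272*t^5 + 4.1376*t^4 + 25.8094*t^3 + 8.9016*t^2 - 0.7262*t - 0.2618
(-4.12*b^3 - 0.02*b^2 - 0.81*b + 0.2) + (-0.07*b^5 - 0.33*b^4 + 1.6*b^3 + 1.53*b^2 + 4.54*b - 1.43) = -0.07*b^5 - 0.33*b^4 - 2.52*b^3 + 1.51*b^2 + 3.73*b - 1.23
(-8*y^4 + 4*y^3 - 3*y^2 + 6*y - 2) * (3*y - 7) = -24*y^5 + 68*y^4 - 37*y^3 + 39*y^2 - 48*y + 14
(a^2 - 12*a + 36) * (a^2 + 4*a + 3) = a^4 - 8*a^3 - 9*a^2 + 108*a + 108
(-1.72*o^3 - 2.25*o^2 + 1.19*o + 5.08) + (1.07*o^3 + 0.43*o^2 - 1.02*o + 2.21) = -0.65*o^3 - 1.82*o^2 + 0.17*o + 7.29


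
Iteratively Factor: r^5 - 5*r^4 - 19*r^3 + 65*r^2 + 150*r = (r + 2)*(r^4 - 7*r^3 - 5*r^2 + 75*r) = (r - 5)*(r + 2)*(r^3 - 2*r^2 - 15*r) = (r - 5)*(r + 2)*(r + 3)*(r^2 - 5*r) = (r - 5)^2*(r + 2)*(r + 3)*(r)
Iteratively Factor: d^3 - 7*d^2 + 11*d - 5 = (d - 1)*(d^2 - 6*d + 5) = (d - 1)^2*(d - 5)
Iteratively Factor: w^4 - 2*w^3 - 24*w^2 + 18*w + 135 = (w - 3)*(w^3 + w^2 - 21*w - 45) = (w - 5)*(w - 3)*(w^2 + 6*w + 9) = (w - 5)*(w - 3)*(w + 3)*(w + 3)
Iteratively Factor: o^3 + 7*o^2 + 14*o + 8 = (o + 4)*(o^2 + 3*o + 2) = (o + 1)*(o + 4)*(o + 2)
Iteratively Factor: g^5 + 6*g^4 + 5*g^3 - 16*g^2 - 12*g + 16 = (g + 2)*(g^4 + 4*g^3 - 3*g^2 - 10*g + 8) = (g - 1)*(g + 2)*(g^3 + 5*g^2 + 2*g - 8) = (g - 1)^2*(g + 2)*(g^2 + 6*g + 8) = (g - 1)^2*(g + 2)^2*(g + 4)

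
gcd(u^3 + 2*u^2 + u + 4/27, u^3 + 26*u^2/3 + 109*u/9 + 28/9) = u^2 + 5*u/3 + 4/9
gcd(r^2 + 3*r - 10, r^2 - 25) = r + 5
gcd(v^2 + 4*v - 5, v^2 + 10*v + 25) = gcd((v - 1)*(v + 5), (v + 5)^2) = v + 5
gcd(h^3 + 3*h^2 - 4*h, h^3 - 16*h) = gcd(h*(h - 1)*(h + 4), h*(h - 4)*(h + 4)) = h^2 + 4*h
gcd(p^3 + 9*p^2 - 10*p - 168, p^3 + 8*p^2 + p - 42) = p + 7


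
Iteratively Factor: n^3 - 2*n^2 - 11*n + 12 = (n - 4)*(n^2 + 2*n - 3) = (n - 4)*(n - 1)*(n + 3)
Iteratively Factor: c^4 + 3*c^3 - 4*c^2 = (c + 4)*(c^3 - c^2) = c*(c + 4)*(c^2 - c) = c^2*(c + 4)*(c - 1)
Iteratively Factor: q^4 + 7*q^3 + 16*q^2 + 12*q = (q + 3)*(q^3 + 4*q^2 + 4*q) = (q + 2)*(q + 3)*(q^2 + 2*q) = (q + 2)^2*(q + 3)*(q)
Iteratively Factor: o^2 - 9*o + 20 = (o - 4)*(o - 5)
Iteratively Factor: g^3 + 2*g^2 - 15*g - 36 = (g + 3)*(g^2 - g - 12) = (g - 4)*(g + 3)*(g + 3)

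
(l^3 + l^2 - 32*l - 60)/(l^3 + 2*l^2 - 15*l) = (l^2 - 4*l - 12)/(l*(l - 3))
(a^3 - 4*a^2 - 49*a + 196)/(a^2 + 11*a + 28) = (a^2 - 11*a + 28)/(a + 4)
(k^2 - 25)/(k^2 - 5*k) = (k + 5)/k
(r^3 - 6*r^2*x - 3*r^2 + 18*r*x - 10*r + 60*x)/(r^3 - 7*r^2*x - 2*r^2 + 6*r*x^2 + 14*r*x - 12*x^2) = (-r^2 + 3*r + 10)/(-r^2 + r*x + 2*r - 2*x)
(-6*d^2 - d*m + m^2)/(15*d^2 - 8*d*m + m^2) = (-2*d - m)/(5*d - m)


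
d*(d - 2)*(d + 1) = d^3 - d^2 - 2*d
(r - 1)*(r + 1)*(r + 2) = r^3 + 2*r^2 - r - 2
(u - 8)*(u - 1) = u^2 - 9*u + 8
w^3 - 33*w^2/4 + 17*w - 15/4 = (w - 5)*(w - 3)*(w - 1/4)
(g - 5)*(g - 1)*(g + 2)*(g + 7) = g^4 + 3*g^3 - 35*g^2 - 39*g + 70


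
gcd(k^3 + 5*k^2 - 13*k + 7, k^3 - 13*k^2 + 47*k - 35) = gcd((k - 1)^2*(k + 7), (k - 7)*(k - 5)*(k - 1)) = k - 1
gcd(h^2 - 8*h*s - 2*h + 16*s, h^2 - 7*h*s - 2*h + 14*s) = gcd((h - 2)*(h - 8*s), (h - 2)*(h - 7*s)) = h - 2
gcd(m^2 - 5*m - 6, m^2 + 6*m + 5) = m + 1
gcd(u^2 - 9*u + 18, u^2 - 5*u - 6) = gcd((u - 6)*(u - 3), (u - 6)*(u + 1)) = u - 6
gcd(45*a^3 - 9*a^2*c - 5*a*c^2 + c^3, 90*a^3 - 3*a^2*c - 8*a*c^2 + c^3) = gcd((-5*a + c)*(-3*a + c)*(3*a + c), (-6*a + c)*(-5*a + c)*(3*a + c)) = 15*a^2 + 2*a*c - c^2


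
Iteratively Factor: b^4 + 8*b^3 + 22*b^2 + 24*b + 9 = (b + 1)*(b^3 + 7*b^2 + 15*b + 9) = (b + 1)*(b + 3)*(b^2 + 4*b + 3) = (b + 1)^2*(b + 3)*(b + 3)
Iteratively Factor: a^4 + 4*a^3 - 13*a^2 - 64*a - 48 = (a + 4)*(a^3 - 13*a - 12) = (a + 1)*(a + 4)*(a^2 - a - 12) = (a - 4)*(a + 1)*(a + 4)*(a + 3)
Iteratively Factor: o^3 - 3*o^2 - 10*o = (o)*(o^2 - 3*o - 10) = o*(o + 2)*(o - 5)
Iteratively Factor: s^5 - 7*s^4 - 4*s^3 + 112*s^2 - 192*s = (s - 4)*(s^4 - 3*s^3 - 16*s^2 + 48*s) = s*(s - 4)*(s^3 - 3*s^2 - 16*s + 48) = s*(s - 4)*(s - 3)*(s^2 - 16) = s*(s - 4)^2*(s - 3)*(s + 4)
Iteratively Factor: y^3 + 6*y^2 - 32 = (y + 4)*(y^2 + 2*y - 8) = (y + 4)^2*(y - 2)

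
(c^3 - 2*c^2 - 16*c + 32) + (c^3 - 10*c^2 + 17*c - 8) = 2*c^3 - 12*c^2 + c + 24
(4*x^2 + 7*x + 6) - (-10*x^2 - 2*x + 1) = 14*x^2 + 9*x + 5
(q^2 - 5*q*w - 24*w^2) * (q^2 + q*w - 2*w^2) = q^4 - 4*q^3*w - 31*q^2*w^2 - 14*q*w^3 + 48*w^4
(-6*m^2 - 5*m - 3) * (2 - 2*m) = 12*m^3 - 2*m^2 - 4*m - 6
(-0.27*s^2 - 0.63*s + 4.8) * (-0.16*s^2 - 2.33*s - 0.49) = 0.0432*s^4 + 0.7299*s^3 + 0.8322*s^2 - 10.8753*s - 2.352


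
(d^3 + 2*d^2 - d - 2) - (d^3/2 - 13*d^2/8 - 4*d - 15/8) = d^3/2 + 29*d^2/8 + 3*d - 1/8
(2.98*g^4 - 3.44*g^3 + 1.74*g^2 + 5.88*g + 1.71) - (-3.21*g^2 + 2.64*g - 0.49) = 2.98*g^4 - 3.44*g^3 + 4.95*g^2 + 3.24*g + 2.2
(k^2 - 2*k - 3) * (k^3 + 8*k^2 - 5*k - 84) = k^5 + 6*k^4 - 24*k^3 - 98*k^2 + 183*k + 252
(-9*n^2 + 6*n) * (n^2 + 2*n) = -9*n^4 - 12*n^3 + 12*n^2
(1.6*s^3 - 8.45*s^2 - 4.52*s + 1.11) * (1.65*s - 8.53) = 2.64*s^4 - 27.5905*s^3 + 64.6205*s^2 + 40.3871*s - 9.4683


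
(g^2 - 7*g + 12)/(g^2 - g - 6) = (g - 4)/(g + 2)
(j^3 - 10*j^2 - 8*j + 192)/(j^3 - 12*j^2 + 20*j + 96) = (j + 4)/(j + 2)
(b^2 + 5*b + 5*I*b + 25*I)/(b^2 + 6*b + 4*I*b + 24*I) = (b^2 + b*(5 + 5*I) + 25*I)/(b^2 + b*(6 + 4*I) + 24*I)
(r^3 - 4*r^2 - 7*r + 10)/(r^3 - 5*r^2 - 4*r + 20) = (r - 1)/(r - 2)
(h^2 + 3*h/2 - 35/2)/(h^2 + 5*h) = (h - 7/2)/h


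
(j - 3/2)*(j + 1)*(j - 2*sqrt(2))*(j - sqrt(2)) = j^4 - 3*sqrt(2)*j^3 - j^3/2 + 3*sqrt(2)*j^2/2 + 5*j^2/2 - 2*j + 9*sqrt(2)*j/2 - 6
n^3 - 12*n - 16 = (n - 4)*(n + 2)^2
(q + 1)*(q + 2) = q^2 + 3*q + 2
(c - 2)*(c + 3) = c^2 + c - 6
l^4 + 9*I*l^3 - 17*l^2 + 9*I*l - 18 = (l - I)*(l + I)*(l + 3*I)*(l + 6*I)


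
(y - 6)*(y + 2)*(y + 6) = y^3 + 2*y^2 - 36*y - 72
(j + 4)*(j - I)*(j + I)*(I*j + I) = I*j^4 + 5*I*j^3 + 5*I*j^2 + 5*I*j + 4*I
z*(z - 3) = z^2 - 3*z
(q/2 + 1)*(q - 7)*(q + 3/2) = q^3/2 - 7*q^2/4 - 43*q/4 - 21/2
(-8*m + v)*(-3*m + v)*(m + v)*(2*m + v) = 48*m^4 + 50*m^3*v - 7*m^2*v^2 - 8*m*v^3 + v^4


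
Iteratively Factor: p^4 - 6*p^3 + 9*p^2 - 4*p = (p - 4)*(p^3 - 2*p^2 + p) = p*(p - 4)*(p^2 - 2*p + 1) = p*(p - 4)*(p - 1)*(p - 1)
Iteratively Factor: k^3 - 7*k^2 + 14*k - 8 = (k - 1)*(k^2 - 6*k + 8) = (k - 2)*(k - 1)*(k - 4)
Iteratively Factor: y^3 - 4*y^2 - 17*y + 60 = (y - 5)*(y^2 + y - 12) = (y - 5)*(y - 3)*(y + 4)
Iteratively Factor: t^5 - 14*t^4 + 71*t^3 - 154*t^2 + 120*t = (t - 5)*(t^4 - 9*t^3 + 26*t^2 - 24*t) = (t - 5)*(t - 3)*(t^3 - 6*t^2 + 8*t) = (t - 5)*(t - 4)*(t - 3)*(t^2 - 2*t) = t*(t - 5)*(t - 4)*(t - 3)*(t - 2)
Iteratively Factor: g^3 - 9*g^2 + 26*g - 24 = (g - 2)*(g^2 - 7*g + 12) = (g - 4)*(g - 2)*(g - 3)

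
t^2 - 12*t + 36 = (t - 6)^2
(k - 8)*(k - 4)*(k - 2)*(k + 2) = k^4 - 12*k^3 + 28*k^2 + 48*k - 128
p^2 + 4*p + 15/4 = (p + 3/2)*(p + 5/2)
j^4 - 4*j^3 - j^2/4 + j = j*(j - 4)*(j - 1/2)*(j + 1/2)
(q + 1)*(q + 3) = q^2 + 4*q + 3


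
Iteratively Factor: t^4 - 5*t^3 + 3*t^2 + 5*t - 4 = (t + 1)*(t^3 - 6*t^2 + 9*t - 4) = (t - 1)*(t + 1)*(t^2 - 5*t + 4) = (t - 4)*(t - 1)*(t + 1)*(t - 1)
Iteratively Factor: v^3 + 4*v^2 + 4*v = (v + 2)*(v^2 + 2*v) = v*(v + 2)*(v + 2)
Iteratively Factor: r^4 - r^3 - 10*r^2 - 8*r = (r + 1)*(r^3 - 2*r^2 - 8*r) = (r + 1)*(r + 2)*(r^2 - 4*r) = (r - 4)*(r + 1)*(r + 2)*(r)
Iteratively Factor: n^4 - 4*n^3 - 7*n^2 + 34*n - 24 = (n - 4)*(n^3 - 7*n + 6) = (n - 4)*(n - 1)*(n^2 + n - 6) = (n - 4)*(n - 1)*(n + 3)*(n - 2)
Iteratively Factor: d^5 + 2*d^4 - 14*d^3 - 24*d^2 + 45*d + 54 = (d + 3)*(d^4 - d^3 - 11*d^2 + 9*d + 18) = (d + 1)*(d + 3)*(d^3 - 2*d^2 - 9*d + 18) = (d - 2)*(d + 1)*(d + 3)*(d^2 - 9) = (d - 3)*(d - 2)*(d + 1)*(d + 3)*(d + 3)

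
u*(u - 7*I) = u^2 - 7*I*u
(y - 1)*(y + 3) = y^2 + 2*y - 3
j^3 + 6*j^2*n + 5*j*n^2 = j*(j + n)*(j + 5*n)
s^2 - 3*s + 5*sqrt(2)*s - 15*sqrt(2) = (s - 3)*(s + 5*sqrt(2))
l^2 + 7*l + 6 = (l + 1)*(l + 6)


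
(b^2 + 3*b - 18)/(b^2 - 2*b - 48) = (b - 3)/(b - 8)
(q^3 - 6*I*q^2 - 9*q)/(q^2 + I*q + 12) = q*(q - 3*I)/(q + 4*I)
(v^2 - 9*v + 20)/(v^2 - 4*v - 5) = (v - 4)/(v + 1)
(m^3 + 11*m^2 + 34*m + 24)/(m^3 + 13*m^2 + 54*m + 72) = (m + 1)/(m + 3)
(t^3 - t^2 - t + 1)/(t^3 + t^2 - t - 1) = (t - 1)/(t + 1)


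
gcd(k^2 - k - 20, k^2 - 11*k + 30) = k - 5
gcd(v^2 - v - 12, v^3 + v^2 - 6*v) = v + 3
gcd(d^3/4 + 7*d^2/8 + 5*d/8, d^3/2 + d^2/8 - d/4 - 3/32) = 1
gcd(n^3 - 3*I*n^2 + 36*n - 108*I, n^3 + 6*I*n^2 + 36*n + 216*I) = n^2 + 36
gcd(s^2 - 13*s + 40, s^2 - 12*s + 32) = s - 8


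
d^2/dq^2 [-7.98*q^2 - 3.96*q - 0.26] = -15.9600000000000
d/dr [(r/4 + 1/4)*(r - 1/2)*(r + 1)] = 3*r*(r + 1)/4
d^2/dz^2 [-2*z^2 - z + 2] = -4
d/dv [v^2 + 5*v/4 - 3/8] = 2*v + 5/4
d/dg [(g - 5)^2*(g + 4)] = 3*(g - 5)*(g + 1)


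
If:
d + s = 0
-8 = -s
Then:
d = -8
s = 8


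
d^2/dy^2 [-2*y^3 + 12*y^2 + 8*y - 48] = 24 - 12*y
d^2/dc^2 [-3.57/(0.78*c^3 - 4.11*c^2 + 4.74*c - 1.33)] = ((16.7076*c - 29.3454)*(0.78*c^3 - 4.11*c^2 + 4.74*c - 1.33) - 3.57*(2.34*c^2 - 8.22*c + 4.74)*(4.68*c^2 - 16.44*c + 9.48))/(0.78*c^3 - 4.11*c^2 + 4.74*c - 1.33)^3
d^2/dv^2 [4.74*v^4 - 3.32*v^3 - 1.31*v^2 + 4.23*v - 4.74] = 56.88*v^2 - 19.92*v - 2.62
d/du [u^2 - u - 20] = 2*u - 1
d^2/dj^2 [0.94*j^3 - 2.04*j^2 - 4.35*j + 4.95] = 5.64*j - 4.08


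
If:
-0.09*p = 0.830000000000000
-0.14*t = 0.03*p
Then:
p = -9.22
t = 1.98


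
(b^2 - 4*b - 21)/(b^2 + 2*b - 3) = (b - 7)/(b - 1)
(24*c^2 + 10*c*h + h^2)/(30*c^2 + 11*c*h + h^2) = (4*c + h)/(5*c + h)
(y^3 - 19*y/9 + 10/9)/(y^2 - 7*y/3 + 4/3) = (9*y^2 + 9*y - 10)/(3*(3*y - 4))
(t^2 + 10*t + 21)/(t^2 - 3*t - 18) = (t + 7)/(t - 6)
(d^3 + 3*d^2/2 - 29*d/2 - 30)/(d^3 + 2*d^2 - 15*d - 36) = (d + 5/2)/(d + 3)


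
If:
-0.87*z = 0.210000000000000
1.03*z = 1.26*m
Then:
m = -0.20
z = -0.24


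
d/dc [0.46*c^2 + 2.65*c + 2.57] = 0.92*c + 2.65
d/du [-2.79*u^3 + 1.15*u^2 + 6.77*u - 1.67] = -8.37*u^2 + 2.3*u + 6.77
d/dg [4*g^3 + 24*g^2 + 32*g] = 12*g^2 + 48*g + 32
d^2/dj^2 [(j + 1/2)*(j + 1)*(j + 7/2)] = 6*j + 10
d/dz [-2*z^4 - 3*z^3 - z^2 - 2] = z*(-8*z^2 - 9*z - 2)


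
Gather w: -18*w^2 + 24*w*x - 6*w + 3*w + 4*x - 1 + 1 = -18*w^2 + w*(24*x - 3) + 4*x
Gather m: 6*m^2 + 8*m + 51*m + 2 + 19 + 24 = 6*m^2 + 59*m + 45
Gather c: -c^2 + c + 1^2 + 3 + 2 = -c^2 + c + 6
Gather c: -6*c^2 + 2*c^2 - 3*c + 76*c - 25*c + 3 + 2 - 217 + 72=-4*c^2 + 48*c - 140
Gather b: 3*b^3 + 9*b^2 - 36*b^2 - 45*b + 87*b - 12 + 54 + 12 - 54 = 3*b^3 - 27*b^2 + 42*b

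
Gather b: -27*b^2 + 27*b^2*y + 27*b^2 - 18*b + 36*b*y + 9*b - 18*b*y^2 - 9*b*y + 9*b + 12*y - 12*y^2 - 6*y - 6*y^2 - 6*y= 27*b^2*y + b*(-18*y^2 + 27*y) - 18*y^2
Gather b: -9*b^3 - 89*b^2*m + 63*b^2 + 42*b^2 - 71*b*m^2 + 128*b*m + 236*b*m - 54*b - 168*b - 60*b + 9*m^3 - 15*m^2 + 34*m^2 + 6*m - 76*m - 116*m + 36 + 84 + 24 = -9*b^3 + b^2*(105 - 89*m) + b*(-71*m^2 + 364*m - 282) + 9*m^3 + 19*m^2 - 186*m + 144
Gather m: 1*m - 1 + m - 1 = 2*m - 2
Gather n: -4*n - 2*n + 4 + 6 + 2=12 - 6*n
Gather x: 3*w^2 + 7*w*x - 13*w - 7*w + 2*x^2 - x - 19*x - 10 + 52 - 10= 3*w^2 - 20*w + 2*x^2 + x*(7*w - 20) + 32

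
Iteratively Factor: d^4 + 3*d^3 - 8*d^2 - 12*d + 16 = (d - 1)*(d^3 + 4*d^2 - 4*d - 16) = (d - 1)*(d + 4)*(d^2 - 4) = (d - 1)*(d + 2)*(d + 4)*(d - 2)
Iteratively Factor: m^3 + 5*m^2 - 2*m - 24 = (m - 2)*(m^2 + 7*m + 12) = (m - 2)*(m + 3)*(m + 4)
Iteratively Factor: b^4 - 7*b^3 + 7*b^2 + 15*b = (b + 1)*(b^3 - 8*b^2 + 15*b) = (b - 5)*(b + 1)*(b^2 - 3*b) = (b - 5)*(b - 3)*(b + 1)*(b)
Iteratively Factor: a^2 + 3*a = (a + 3)*(a)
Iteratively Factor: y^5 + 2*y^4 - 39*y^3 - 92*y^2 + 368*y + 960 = (y + 4)*(y^4 - 2*y^3 - 31*y^2 + 32*y + 240) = (y + 4)^2*(y^3 - 6*y^2 - 7*y + 60) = (y + 3)*(y + 4)^2*(y^2 - 9*y + 20) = (y - 5)*(y + 3)*(y + 4)^2*(y - 4)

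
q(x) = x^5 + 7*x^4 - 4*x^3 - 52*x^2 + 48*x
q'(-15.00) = 157533.00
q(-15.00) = -403920.00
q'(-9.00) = 12405.00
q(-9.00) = -14850.00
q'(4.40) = 3617.28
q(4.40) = 3136.57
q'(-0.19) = 67.14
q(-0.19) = -10.96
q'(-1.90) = 75.39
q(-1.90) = -185.02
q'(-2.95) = -89.79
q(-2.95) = -184.72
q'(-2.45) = -0.85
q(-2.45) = -206.97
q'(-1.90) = 75.39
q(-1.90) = -185.02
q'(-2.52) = -12.57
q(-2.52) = -206.50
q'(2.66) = 463.76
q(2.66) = 168.08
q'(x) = 5*x^4 + 28*x^3 - 12*x^2 - 104*x + 48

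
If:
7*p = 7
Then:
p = 1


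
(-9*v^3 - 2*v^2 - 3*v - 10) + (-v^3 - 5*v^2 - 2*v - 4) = -10*v^3 - 7*v^2 - 5*v - 14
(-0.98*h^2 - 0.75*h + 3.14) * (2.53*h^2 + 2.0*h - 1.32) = -2.4794*h^4 - 3.8575*h^3 + 7.7378*h^2 + 7.27*h - 4.1448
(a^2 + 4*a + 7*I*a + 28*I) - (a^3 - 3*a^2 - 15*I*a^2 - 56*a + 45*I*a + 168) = -a^3 + 4*a^2 + 15*I*a^2 + 60*a - 38*I*a - 168 + 28*I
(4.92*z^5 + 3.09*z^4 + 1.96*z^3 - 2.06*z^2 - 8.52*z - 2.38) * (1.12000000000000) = 5.5104*z^5 + 3.4608*z^4 + 2.1952*z^3 - 2.3072*z^2 - 9.5424*z - 2.6656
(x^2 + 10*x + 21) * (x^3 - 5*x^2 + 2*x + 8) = x^5 + 5*x^4 - 27*x^3 - 77*x^2 + 122*x + 168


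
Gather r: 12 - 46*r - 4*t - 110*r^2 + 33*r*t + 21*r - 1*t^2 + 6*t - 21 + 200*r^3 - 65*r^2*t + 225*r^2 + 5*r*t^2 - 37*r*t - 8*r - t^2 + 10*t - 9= 200*r^3 + r^2*(115 - 65*t) + r*(5*t^2 - 4*t - 33) - 2*t^2 + 12*t - 18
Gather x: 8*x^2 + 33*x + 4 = 8*x^2 + 33*x + 4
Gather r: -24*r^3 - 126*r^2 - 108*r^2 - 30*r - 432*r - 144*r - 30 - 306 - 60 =-24*r^3 - 234*r^2 - 606*r - 396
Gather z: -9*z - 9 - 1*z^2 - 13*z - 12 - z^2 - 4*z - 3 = -2*z^2 - 26*z - 24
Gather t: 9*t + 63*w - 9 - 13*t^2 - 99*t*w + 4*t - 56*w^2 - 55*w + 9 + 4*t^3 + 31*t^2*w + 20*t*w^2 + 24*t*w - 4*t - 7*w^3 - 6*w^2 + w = 4*t^3 + t^2*(31*w - 13) + t*(20*w^2 - 75*w + 9) - 7*w^3 - 62*w^2 + 9*w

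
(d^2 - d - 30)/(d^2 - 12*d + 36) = (d + 5)/(d - 6)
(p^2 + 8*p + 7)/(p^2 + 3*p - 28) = (p + 1)/(p - 4)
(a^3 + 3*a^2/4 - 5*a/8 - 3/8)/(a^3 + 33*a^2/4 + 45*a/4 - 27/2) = (2*a^2 + 3*a + 1)/(2*(a^2 + 9*a + 18))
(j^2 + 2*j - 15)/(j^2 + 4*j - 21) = (j + 5)/(j + 7)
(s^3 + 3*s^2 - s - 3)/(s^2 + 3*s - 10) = (s^3 + 3*s^2 - s - 3)/(s^2 + 3*s - 10)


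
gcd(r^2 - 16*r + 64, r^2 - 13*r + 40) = r - 8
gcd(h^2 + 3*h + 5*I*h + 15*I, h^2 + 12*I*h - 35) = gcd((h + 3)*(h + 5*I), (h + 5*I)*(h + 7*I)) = h + 5*I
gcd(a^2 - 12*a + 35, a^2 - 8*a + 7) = a - 7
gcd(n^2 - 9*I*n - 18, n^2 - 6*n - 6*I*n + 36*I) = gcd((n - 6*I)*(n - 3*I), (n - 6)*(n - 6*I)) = n - 6*I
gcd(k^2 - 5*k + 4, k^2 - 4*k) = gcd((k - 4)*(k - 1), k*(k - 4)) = k - 4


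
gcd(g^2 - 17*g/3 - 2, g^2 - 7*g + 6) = g - 6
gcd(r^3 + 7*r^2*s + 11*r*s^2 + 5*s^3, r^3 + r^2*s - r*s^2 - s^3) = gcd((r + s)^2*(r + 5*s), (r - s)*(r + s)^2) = r^2 + 2*r*s + s^2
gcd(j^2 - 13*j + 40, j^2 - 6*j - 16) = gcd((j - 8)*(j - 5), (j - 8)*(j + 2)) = j - 8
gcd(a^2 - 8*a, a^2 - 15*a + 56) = a - 8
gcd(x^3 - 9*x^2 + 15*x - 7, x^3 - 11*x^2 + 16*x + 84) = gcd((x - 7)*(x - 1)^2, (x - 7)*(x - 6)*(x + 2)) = x - 7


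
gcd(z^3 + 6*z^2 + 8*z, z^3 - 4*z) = z^2 + 2*z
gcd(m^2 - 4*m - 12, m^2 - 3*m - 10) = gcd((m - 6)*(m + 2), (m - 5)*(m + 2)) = m + 2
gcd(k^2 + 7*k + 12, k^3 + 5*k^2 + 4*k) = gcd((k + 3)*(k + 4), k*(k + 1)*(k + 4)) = k + 4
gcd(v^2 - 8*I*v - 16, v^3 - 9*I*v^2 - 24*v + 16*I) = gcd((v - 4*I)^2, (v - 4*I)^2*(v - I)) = v^2 - 8*I*v - 16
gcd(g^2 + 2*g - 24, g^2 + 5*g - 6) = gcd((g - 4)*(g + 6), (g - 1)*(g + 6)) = g + 6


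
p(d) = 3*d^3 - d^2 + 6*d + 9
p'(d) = 9*d^2 - 2*d + 6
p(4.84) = 354.75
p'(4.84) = 207.15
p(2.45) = 61.82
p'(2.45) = 55.12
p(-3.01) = -99.93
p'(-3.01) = 93.56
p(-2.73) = -75.87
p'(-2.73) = 78.54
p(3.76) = 176.89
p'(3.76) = 125.72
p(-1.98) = -30.09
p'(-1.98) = 45.24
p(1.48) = 25.41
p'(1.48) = 22.75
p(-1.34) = -8.05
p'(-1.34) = 24.84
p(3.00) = 99.00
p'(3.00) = 81.00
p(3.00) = 99.00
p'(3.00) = 81.00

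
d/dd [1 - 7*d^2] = -14*d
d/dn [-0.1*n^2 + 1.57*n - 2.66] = 1.57 - 0.2*n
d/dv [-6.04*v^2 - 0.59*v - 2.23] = -12.08*v - 0.59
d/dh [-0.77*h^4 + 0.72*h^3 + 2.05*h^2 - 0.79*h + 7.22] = -3.08*h^3 + 2.16*h^2 + 4.1*h - 0.79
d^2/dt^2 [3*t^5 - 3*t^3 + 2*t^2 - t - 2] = 60*t^3 - 18*t + 4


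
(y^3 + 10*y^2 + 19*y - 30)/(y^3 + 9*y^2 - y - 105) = (y^2 + 5*y - 6)/(y^2 + 4*y - 21)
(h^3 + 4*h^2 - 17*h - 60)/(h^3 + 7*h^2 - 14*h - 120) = (h + 3)/(h + 6)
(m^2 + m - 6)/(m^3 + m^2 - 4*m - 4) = (m + 3)/(m^2 + 3*m + 2)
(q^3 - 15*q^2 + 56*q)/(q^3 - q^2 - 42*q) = (q - 8)/(q + 6)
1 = 1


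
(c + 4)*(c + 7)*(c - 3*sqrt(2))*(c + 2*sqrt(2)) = c^4 - sqrt(2)*c^3 + 11*c^3 - 11*sqrt(2)*c^2 + 16*c^2 - 132*c - 28*sqrt(2)*c - 336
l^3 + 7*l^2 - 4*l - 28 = (l - 2)*(l + 2)*(l + 7)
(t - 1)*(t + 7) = t^2 + 6*t - 7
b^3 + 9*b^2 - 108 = (b - 3)*(b + 6)^2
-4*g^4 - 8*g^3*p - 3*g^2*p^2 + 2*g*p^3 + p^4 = (-2*g + p)*(g + p)^2*(2*g + p)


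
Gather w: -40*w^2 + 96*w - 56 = -40*w^2 + 96*w - 56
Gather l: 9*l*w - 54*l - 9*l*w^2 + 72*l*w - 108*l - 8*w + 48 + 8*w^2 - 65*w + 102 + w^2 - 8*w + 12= l*(-9*w^2 + 81*w - 162) + 9*w^2 - 81*w + 162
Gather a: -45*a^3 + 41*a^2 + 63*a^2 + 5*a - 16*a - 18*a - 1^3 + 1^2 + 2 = -45*a^3 + 104*a^2 - 29*a + 2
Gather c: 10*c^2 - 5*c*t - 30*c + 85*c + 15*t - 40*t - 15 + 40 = 10*c^2 + c*(55 - 5*t) - 25*t + 25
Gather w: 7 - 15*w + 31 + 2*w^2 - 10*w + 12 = 2*w^2 - 25*w + 50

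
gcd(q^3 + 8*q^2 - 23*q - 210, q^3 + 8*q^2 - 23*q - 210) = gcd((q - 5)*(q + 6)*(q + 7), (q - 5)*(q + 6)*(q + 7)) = q^3 + 8*q^2 - 23*q - 210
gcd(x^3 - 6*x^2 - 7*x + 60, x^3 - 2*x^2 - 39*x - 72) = x + 3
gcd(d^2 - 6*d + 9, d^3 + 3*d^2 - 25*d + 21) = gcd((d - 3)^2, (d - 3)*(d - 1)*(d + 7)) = d - 3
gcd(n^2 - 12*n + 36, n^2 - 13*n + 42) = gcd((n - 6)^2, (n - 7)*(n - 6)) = n - 6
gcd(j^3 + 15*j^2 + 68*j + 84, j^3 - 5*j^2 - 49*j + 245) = j + 7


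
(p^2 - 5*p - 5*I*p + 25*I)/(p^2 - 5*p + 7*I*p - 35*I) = (p - 5*I)/(p + 7*I)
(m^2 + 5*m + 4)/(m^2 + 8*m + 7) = (m + 4)/(m + 7)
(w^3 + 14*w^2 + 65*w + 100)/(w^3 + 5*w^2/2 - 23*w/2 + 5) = 2*(w^2 + 9*w + 20)/(2*w^2 - 5*w + 2)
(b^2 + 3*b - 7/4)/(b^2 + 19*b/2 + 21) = (b - 1/2)/(b + 6)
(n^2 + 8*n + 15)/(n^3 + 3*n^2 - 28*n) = (n^2 + 8*n + 15)/(n*(n^2 + 3*n - 28))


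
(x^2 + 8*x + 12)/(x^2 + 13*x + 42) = (x + 2)/(x + 7)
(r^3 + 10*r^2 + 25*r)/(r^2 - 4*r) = (r^2 + 10*r + 25)/(r - 4)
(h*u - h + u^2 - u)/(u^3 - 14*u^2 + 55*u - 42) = (h + u)/(u^2 - 13*u + 42)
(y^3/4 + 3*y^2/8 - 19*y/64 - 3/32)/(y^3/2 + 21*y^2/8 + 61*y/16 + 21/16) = (16*y^3 + 24*y^2 - 19*y - 6)/(4*(8*y^3 + 42*y^2 + 61*y + 21))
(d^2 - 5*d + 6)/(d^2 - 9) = (d - 2)/(d + 3)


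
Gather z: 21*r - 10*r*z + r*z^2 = r*z^2 - 10*r*z + 21*r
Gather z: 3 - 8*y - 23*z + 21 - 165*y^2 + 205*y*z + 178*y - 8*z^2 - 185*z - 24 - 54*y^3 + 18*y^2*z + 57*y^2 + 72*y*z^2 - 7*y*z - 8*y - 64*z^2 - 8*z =-54*y^3 - 108*y^2 + 162*y + z^2*(72*y - 72) + z*(18*y^2 + 198*y - 216)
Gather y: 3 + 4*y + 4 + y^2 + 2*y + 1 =y^2 + 6*y + 8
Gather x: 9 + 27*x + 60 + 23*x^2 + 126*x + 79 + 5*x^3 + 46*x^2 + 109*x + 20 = 5*x^3 + 69*x^2 + 262*x + 168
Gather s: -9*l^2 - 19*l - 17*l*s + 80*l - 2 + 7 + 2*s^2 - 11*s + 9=-9*l^2 + 61*l + 2*s^2 + s*(-17*l - 11) + 14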